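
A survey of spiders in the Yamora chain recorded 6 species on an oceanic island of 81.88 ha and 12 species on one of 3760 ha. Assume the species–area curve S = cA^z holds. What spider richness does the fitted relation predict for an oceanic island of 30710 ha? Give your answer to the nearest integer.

z = ln(12/6) / ln(3760/81.88) = 0.6931 / 3.8269 = 0.1811
c = 6 / 81.88^0.1811 = 6 / 2.221 = 2.702
S₃ = 2.702 × 30710^0.1811 = 2.702 × 6.498 ≈ 17.55

18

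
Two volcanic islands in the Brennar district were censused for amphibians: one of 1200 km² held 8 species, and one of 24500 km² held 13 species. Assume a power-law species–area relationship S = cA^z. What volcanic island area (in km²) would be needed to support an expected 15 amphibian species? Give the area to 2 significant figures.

z = ln(13/8) / ln(24500/1200) = 0.4855 / 3.0164 = 0.1610
c = 8 / 1200^0.1610 = 8 / 3.131 = 2.555
A = (15/2.555)^(1/0.1610) ⇒ ln A = ln(5.87)/0.1610 = 10.9955
A = e^10.9955 ≈ 59604 km²

60000 km²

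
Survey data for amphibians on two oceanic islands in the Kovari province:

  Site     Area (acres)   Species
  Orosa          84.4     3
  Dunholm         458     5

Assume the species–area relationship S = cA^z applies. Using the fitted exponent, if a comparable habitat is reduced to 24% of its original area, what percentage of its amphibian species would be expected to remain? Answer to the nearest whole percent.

z = ln(5/3) / ln(458/84.4) = 0.5108 / 1.6913 = 0.3020
S_new/S_old = (A_new/A_old)^z = 0.24^0.3020 = exp(0.3020 × -1.4271) = 0.6498

65%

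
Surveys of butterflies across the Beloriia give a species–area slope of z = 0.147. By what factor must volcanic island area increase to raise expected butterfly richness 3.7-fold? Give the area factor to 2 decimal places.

(A₂/A₁)^0.147 = 3.7, so A₂/A₁ = 3.7^(1/0.147) = 3.7^6.803
ln(A₂/A₁) = ln 3.7 / 0.147 = 1.3083 / 0.147 = 8.9002
A₂/A₁ = e^8.9002 ≈ 7334

7333.61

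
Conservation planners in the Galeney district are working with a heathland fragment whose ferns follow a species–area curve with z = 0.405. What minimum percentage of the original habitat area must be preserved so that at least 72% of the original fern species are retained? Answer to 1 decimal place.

44.4%

Need (A_new/A_old)^0.405 = 0.72, so A_new/A_old = 0.72^(1/0.405) = 0.72^2.469
ln(A_new/A_old) = ln 0.72 / 0.405 = -0.3285 / 0.405 = -0.8111
A_new/A_old = e^-0.8111 ≈ 0.4444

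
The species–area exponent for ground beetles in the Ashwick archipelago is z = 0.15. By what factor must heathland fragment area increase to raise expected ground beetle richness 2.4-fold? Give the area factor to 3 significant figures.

343

(A₂/A₁)^0.15 = 2.4, so A₂/A₁ = 2.4^(1/0.15) = 2.4^6.667
ln(A₂/A₁) = ln 2.4 / 0.15 = 0.8755 / 0.15 = 5.8365
A₂/A₁ = e^5.8365 ≈ 342.6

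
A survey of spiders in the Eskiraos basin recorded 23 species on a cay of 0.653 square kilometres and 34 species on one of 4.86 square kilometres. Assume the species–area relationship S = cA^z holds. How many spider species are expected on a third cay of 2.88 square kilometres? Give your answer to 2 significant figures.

z = ln(34/23) / ln(4.86/0.653) = 0.3909 / 2.0072 = 0.1947
c = 23 / 0.653^0.1947 = 23 / 0.9204 = 24.99
S₃ = 24.99 × 2.88^0.1947 = 24.99 × 1.229 ≈ 30.71

31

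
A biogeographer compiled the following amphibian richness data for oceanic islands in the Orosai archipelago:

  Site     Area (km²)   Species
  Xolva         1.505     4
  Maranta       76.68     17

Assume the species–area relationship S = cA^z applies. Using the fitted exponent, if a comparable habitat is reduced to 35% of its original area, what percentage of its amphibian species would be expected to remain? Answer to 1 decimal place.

67.9%

z = ln(17/4) / ln(76.68/1.505) = 1.4469 / 3.9308 = 0.3681
S_new/S_old = (A_new/A_old)^z = 0.35^0.3681 = exp(0.3681 × -1.0498) = 0.6795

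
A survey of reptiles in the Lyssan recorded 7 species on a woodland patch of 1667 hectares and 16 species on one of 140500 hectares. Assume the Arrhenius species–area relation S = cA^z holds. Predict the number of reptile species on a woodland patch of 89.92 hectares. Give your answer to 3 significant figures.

z = ln(16/7) / ln(140500/1667) = 0.8267 / 4.4342 = 0.1864
c = 7 / 1667^0.1864 = 7 / 3.987 = 1.756
S₃ = 1.756 × 89.92^0.1864 = 1.756 × 2.313 ≈ 4.061

4.06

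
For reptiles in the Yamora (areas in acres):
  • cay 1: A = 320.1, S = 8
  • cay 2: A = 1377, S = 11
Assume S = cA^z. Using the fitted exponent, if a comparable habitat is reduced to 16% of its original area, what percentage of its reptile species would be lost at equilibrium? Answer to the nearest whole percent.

z = ln(11/8) / ln(1377/320.1) = 0.3185 / 1.4590 = 0.2183
S_new/S_old = (A_new/A_old)^z = 0.16^0.2183 = exp(0.2183 × -1.8326) = 0.6703
Fraction lost = 1 − 0.6703 = 0.3297

33%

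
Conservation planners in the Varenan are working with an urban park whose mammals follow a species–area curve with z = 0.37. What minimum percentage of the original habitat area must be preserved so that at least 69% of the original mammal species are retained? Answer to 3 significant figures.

Need (A_new/A_old)^0.37 = 0.69, so A_new/A_old = 0.69^(1/0.37) = 0.69^2.703
ln(A_new/A_old) = ln 0.69 / 0.37 = -0.3711 / 0.37 = -1.0029
A_new/A_old = e^-1.0029 ≈ 0.3668

36.7%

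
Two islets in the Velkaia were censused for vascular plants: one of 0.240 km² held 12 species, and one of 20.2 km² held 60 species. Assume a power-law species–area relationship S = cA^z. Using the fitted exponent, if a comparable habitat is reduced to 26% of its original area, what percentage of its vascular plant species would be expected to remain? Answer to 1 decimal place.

z = ln(60/12) / ln(20.2/0.24) = 1.6094 / 4.4328 = 0.3631
S_new/S_old = (A_new/A_old)^z = 0.26^0.3631 = exp(0.3631 × -1.3471) = 0.6132

61.3%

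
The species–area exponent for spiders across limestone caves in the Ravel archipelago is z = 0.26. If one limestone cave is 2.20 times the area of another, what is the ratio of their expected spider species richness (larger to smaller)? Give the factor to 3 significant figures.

1.23

S₂/S₁ = (A₂/A₁)^z = 2.2^0.26
ln(S₂/S₁) = 0.26 × ln 2.2 = 0.26 × 0.7885 = 0.2050
S₂/S₁ = e^0.2050 ≈ 1.228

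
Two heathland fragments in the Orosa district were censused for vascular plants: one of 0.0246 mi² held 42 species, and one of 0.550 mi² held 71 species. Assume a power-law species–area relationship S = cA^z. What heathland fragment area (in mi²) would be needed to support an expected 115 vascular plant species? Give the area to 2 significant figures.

9.5 mi²

z = ln(71/42) / ln(0.55/0.0246) = 0.5250 / 3.1072 = 0.1690
c = 42 / 0.0246^0.1690 = 42 / 0.5347 = 78.55
A = (115/78.55)^(1/0.1690) ⇒ ln A = ln(1.464)/0.1690 = 2.2563
A = e^2.2563 ≈ 9.548 mi²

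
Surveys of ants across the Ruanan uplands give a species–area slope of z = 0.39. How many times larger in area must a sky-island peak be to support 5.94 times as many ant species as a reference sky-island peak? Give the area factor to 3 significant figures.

(A₂/A₁)^0.39 = 5.94, so A₂/A₁ = 5.94^(1/0.39) = 5.94^2.564
ln(A₂/A₁) = ln 5.94 / 0.39 = 1.7817 / 0.39 = 4.5685
A₂/A₁ = e^4.5685 ≈ 96.4

96.4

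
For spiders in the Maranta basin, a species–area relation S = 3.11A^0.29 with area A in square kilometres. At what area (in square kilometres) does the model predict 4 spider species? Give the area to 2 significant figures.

4 = 3.11 × A^0.29  ⇒  A^0.29 = 4/3.11 = 1.286
ln A = ln(1.286) / 0.29 = 0.2517 / 0.29 = 0.8678
A = e^0.8678 ≈ 2.382 square kilometres

2.4 square kilometres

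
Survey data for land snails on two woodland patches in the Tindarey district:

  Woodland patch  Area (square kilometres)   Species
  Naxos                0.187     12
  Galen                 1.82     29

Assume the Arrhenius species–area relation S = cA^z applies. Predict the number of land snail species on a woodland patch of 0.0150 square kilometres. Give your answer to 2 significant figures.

z = ln(29/12) / ln(1.82/0.187) = 0.8824 / 2.2755 = 0.3878
c = 12 / 0.187^0.3878 = 12 / 0.522 = 22.99
S₃ = 22.99 × 0.015^0.3878 = 22.99 × 0.1962 ≈ 4.511

4.5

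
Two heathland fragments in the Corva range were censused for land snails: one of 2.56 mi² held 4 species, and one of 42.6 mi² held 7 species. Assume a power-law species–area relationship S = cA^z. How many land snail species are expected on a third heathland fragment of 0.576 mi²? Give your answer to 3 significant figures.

2.97

z = ln(7/4) / ln(42.6/2.56) = 0.5596 / 2.8118 = 0.1990
c = 4 / 2.56^0.1990 = 4 / 1.206 = 3.318
S₃ = 3.318 × 0.576^0.1990 = 3.318 × 0.896 ≈ 2.973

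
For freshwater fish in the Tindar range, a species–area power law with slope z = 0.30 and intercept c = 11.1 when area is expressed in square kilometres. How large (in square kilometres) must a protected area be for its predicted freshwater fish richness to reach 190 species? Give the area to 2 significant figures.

13000 square kilometres

190 = 11.1 × A^0.3  ⇒  A^0.3 = 190/11.1 = 17.12
ln A = ln(17.12) / 0.3 = 2.8401 / 0.3 = 9.4669
A = e^9.4669 ≈ 12925 square kilometres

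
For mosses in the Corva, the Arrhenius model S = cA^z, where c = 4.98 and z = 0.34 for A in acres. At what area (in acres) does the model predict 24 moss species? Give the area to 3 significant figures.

24 = 4.98 × A^0.34  ⇒  A^0.34 = 24/4.98 = 4.819
ln A = ln(4.819) / 0.34 = 1.5726 / 0.34 = 4.6254
A = e^4.6254 ≈ 102 acres

102 acres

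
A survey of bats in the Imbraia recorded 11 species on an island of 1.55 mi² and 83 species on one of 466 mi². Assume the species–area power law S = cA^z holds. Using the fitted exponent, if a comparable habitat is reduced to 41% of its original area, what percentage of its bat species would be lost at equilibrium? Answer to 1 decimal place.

27.1%

z = ln(83/11) / ln(466/1.55) = 2.0209 / 5.7059 = 0.3542
S_new/S_old = (A_new/A_old)^z = 0.41^0.3542 = exp(0.3542 × -0.8916) = 0.7292
Fraction lost = 1 − 0.7292 = 0.2708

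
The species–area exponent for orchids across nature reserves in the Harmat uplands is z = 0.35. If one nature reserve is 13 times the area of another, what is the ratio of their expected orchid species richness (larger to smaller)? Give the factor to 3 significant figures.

S₂/S₁ = (A₂/A₁)^z = 13^0.35
ln(S₂/S₁) = 0.35 × ln 13 = 0.35 × 2.5649 = 0.8977
S₂/S₁ = e^0.8977 ≈ 2.454

2.45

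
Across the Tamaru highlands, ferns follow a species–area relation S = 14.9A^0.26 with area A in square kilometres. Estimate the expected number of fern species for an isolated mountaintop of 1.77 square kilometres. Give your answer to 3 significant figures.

S = 14.9 × 1.77^0.26
ln S = ln 14.9 + 0.26 × ln 1.77 = 2.7014 + 0.26 × 0.5710 = 2.8498
S = e^2.8498 ≈ 17.28

17.3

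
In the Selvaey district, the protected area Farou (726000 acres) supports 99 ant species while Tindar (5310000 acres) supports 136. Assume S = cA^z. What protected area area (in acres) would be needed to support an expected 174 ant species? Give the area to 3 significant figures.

24900000 acres

z = ln(136/99) / ln(5310000/726000) = 0.3175 / 1.9898 = 0.1596
c = 99 / 726000^0.1596 = 99 / 8.616 = 11.49
A = (174/11.49)^(1/0.1596) ⇒ ln A = ln(15.14)/0.1596 = 17.0291
A = e^17.0291 ≈ 24869246 acres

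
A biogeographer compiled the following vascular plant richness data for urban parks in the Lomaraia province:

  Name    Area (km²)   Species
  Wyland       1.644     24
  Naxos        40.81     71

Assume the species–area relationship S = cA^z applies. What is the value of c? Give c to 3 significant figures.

z = ln(S₂/S₁) / ln(A₂/A₁) = ln(71/24) / ln(40.81/1.644) = 1.0846 / 3.2118 = 0.3377
c = S₁ / A₁^z = 24 / 1.644^0.3377 = 24 / 1.183 = 20.29

20.3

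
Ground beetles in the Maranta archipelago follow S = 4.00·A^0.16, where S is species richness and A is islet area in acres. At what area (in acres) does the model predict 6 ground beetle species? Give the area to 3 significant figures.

12.6 acres

6 = 4 × A^0.16  ⇒  A^0.16 = 6/4 = 1.5
ln A = ln(1.5) / 0.16 = 0.4055 / 0.16 = 2.5342
A = e^2.5342 ≈ 12.61 acres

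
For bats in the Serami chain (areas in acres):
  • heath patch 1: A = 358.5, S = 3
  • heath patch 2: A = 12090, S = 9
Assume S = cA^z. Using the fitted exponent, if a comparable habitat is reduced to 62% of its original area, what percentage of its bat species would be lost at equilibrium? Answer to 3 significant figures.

13.9%

z = ln(9/3) / ln(12090/358.5) = 1.0986 / 3.5182 = 0.3123
S_new/S_old = (A_new/A_old)^z = 0.62^0.3123 = exp(0.3123 × -0.4780) = 0.8613
Fraction lost = 1 − 0.8613 = 0.1387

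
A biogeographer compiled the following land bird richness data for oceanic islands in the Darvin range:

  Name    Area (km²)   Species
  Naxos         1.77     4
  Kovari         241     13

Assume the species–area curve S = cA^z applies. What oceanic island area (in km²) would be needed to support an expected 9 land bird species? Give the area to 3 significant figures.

z = ln(13/4) / ln(241/1.77) = 1.1787 / 4.9138 = 0.2399
c = 4 / 1.77^0.2399 = 4 / 1.147 = 3.488
A = (9/3.488)^(1/0.2399) ⇒ ln A = ln(2.58)/0.2399 = 3.9518
A = e^3.9518 ≈ 52.03 km²

52.0 km²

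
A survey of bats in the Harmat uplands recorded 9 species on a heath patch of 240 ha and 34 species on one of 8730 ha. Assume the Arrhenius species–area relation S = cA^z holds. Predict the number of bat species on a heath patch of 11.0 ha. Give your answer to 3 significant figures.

z = ln(34/9) / ln(8730/240) = 1.3291 / 3.5939 = 0.3698
c = 9 / 240^0.3698 = 9 / 7.591 = 1.186
S₃ = 1.186 × 11^0.3698 = 1.186 × 2.427 ≈ 2.878

2.88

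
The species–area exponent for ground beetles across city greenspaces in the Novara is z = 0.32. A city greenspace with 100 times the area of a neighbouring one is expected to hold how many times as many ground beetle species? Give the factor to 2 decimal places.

S₂/S₁ = (A₂/A₁)^z = 100^0.32
ln(S₂/S₁) = 0.32 × ln 100 = 0.32 × 4.6052 = 1.4737
S₂/S₁ = e^1.4737 ≈ 4.365

4.37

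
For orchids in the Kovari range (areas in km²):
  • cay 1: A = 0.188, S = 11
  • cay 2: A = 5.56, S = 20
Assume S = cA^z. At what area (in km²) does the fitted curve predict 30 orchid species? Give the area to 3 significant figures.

z = ln(20/11) / ln(5.56/0.188) = 0.5978 / 3.3869 = 0.1765
c = 11 / 0.188^0.1765 = 11 / 0.7445 = 14.77
A = (30/14.77)^(1/0.1765) ⇒ ln A = ln(2.031)/0.1765 = 4.0127
A = e^4.0127 ≈ 55.29 km²

55.3 km²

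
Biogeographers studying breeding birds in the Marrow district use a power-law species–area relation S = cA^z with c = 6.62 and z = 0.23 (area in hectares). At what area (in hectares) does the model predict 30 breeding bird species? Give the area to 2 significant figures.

30 = 6.62 × A^0.23  ⇒  A^0.23 = 30/6.62 = 4.532
ln A = ln(4.532) / 0.23 = 1.5111 / 0.23 = 6.5700
A = e^6.5700 ≈ 713.4 hectares

710 hectares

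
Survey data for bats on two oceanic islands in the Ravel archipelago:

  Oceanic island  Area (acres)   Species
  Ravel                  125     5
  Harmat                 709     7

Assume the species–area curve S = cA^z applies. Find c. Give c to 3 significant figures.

1.96

z = ln(S₂/S₁) / ln(A₂/A₁) = ln(7/5) / ln(709/125) = 0.3365 / 1.7355 = 0.1939
c = S₁ / A₁^z = 5 / 125^0.1939 = 5 / 2.55 = 1.961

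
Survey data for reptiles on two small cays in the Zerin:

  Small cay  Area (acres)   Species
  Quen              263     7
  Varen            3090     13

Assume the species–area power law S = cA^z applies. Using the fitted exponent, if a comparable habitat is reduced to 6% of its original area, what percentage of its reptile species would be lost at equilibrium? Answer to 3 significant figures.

z = ln(13/7) / ln(3090/263) = 0.6190 / 2.4638 = 0.2513
S_new/S_old = (A_new/A_old)^z = 0.06^0.2513 = exp(0.2513 × -2.8134) = 0.4932
Fraction lost = 1 − 0.4932 = 0.5068

50.7%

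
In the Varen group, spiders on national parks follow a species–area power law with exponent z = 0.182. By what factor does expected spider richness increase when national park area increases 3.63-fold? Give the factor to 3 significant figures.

S₂/S₁ = (A₂/A₁)^z = 3.63^0.182
ln(S₂/S₁) = 0.182 × ln 3.63 = 0.182 × 1.2892 = 0.2346
S₂/S₁ = e^0.2346 ≈ 1.264

1.26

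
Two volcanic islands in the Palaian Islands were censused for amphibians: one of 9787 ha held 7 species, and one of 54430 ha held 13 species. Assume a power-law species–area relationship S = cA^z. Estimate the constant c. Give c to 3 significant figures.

z = ln(S₂/S₁) / ln(A₂/A₁) = ln(13/7) / ln(54430/9787) = 0.6190 / 1.7159 = 0.3608
c = S₁ / A₁^z = 7 / 9787^0.3608 = 7 / 27.52 = 0.2543

0.254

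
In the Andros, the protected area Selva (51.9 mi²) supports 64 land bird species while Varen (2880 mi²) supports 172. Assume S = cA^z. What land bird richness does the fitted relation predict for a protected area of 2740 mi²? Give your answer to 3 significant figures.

z = ln(172/64) / ln(2880/51.9) = 0.9886 / 4.0162 = 0.2462
c = 64 / 51.9^0.2462 = 64 / 2.644 = 24.21
S₃ = 24.21 × 2740^0.2462 = 24.21 × 7.018 ≈ 169.9

170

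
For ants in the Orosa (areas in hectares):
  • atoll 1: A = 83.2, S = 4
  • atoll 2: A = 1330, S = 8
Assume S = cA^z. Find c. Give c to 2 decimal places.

1.32

z = ln(S₂/S₁) / ln(A₂/A₁) = ln(8/4) / ln(1330/83.2) = 0.6931 / 2.7717 = 0.2501
c = S₁ / A₁^z = 4 / 83.2^0.2501 = 4 / 3.021 = 1.324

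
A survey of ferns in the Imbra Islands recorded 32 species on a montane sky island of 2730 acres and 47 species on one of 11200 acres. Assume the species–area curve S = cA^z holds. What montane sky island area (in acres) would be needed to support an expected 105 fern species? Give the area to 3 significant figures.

214000 acres

z = ln(47/32) / ln(11200/2730) = 0.3844 / 1.4116 = 0.2723
c = 32 / 2730^0.2723 = 32 / 8.625 = 3.71
A = (105/3.71)^(1/0.2723) ⇒ ln A = ln(28.3)/0.2723 = 12.2754
A = e^12.2754 ≈ 214353 acres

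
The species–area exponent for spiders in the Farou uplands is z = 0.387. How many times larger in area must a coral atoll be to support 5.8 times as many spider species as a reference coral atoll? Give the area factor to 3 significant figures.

93.9

(A₂/A₁)^0.387 = 5.8, so A₂/A₁ = 5.8^(1/0.387) = 5.8^2.584
ln(A₂/A₁) = ln 5.8 / 0.387 = 1.7579 / 0.387 = 4.5423
A₂/A₁ = e^4.5423 ≈ 93.9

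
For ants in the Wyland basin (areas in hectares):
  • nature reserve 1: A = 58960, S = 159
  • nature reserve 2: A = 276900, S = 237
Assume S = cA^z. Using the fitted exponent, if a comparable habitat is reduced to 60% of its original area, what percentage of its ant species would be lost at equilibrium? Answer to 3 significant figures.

z = ln(237/159) / ln(276900/58960) = 0.3992 / 1.5468 = 0.2581
S_new/S_old = (A_new/A_old)^z = 0.6^0.2581 = exp(0.2581 × -0.5108) = 0.8765
Fraction lost = 1 − 0.8765 = 0.1235

12.4%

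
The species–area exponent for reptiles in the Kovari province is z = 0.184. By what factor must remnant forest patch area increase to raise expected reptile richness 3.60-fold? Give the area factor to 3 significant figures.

1060

(A₂/A₁)^0.184 = 3.6, so A₂/A₁ = 3.6^(1/0.184) = 3.6^5.435
ln(A₂/A₁) = ln 3.6 / 0.184 = 1.2809 / 0.184 = 6.9616
A₂/A₁ = e^6.9616 ≈ 1055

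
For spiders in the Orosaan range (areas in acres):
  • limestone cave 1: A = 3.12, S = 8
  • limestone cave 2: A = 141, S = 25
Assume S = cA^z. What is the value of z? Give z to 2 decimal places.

Taking logs: ln S = ln c + z ln A, so z = (ln S₂ − ln S₁)/(ln A₂ − ln A₁).
z = ln(25/8) / ln(141/3.12) = ln(3.125) / ln(45.19) = 1.1394 / 3.8109 = 0.2990

0.30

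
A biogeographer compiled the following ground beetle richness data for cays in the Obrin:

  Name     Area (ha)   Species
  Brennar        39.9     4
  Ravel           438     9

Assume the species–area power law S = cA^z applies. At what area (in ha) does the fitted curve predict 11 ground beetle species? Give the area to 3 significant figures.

z = ln(9/4) / ln(438/39.9) = 0.8109 / 2.3958 = 0.3385
c = 4 / 39.9^0.3385 = 4 / 3.482 = 1.149
A = (11/1.149)^(1/0.3385) ⇒ ln A = ln(9.577)/0.3385 = 6.6751
A = e^6.6751 ≈ 792.4 ha

792 ha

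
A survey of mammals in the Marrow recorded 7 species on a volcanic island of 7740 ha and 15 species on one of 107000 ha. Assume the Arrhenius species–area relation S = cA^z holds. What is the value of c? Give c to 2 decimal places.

z = ln(S₂/S₁) / ln(A₂/A₁) = ln(15/7) / ln(107000/7740) = 0.7621 / 2.6264 = 0.2902
c = S₁ / A₁^z = 7 / 7740^0.2902 = 7 / 13.44 = 0.5208

0.52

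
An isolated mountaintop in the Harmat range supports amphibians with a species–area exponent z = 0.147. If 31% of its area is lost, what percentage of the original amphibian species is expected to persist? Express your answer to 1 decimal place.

S_new/S_old = (A_new/A_old)^z = 0.69^0.147
= exp(0.147 × ln 0.69) = exp(0.147 × -0.3711) = exp(-0.0545) ≈ 0.9469

94.7%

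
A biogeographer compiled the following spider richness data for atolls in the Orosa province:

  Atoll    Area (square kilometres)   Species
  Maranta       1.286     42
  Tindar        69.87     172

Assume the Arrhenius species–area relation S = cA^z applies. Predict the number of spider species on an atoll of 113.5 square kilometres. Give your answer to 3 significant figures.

204

z = ln(172/42) / ln(69.87/1.286) = 1.4098 / 3.9951 = 0.3529
c = 42 / 1.286^0.3529 = 42 / 1.093 = 38.43
S₃ = 38.43 × 113.5^0.3529 = 38.43 × 5.311 ≈ 204.1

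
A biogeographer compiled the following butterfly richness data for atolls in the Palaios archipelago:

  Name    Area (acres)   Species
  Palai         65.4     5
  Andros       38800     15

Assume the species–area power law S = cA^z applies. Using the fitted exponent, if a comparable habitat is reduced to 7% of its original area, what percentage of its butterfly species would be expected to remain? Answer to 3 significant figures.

z = ln(15/5) / ln(38800/65.4) = 1.0986 / 6.3857 = 0.1720
S_new/S_old = (A_new/A_old)^z = 0.07^0.1720 = exp(0.1720 × -2.6593) = 0.6329

63.3%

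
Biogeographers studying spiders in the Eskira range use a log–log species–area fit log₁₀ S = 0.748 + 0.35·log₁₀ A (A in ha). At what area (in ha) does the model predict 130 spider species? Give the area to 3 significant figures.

7990 ha

130 = 5.598 × A^0.35  ⇒  A^0.35 = 130/5.598 = 23.22
ln A = ln(23.22) / 0.35 = 3.1452 / 0.35 = 8.9863
A = e^8.9863 ≈ 7993 ha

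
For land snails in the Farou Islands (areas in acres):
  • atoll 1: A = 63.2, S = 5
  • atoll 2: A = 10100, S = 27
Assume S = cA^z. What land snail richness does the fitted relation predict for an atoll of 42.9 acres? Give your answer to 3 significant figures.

4.40

z = ln(27/5) / ln(10100/63.2) = 1.6864 / 5.0740 = 0.3324
c = 5 / 63.2^0.3324 = 5 / 3.967 = 1.26
S₃ = 1.26 × 42.9^0.3324 = 1.26 × 3.488 ≈ 4.396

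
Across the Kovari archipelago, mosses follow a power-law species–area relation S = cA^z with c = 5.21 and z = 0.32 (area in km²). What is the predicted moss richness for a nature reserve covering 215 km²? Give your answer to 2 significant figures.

S = 5.21 × 215^0.32 = 5.21 × 5.577 ≈ 29.05

29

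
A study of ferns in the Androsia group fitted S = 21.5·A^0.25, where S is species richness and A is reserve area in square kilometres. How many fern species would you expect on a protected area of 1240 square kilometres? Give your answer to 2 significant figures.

S = 21.5 × 1240^0.25
ln S = ln 21.5 + 0.25 × ln 1240 = 3.0681 + 0.25 × 7.1229 = 4.8488
S = e^4.8488 ≈ 127.6

130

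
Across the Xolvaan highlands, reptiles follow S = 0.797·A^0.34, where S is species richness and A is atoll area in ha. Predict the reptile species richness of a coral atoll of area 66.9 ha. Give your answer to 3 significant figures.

3.33

S = 0.797 × 66.9^0.34 = 0.797 × 4.175 ≈ 3.327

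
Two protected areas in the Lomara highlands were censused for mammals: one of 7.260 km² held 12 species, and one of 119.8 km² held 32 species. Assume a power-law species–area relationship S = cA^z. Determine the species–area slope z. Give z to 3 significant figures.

Taking logs: ln S = ln c + z ln A, so z = (ln S₂ − ln S₁)/(ln A₂ − ln A₁).
z = ln(32/12) / ln(119.8/7.26) = ln(2.667) / ln(16.5) = 0.9808 / 2.8034 = 0.3499

0.350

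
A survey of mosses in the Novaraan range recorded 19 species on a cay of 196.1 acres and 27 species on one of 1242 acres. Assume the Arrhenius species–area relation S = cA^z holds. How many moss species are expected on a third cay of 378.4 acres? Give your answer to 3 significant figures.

z = ln(27/19) / ln(1242/196.1) = 0.3514 / 1.8459 = 0.1904
c = 19 / 196.1^0.1904 = 19 / 2.732 = 6.956
S₃ = 6.956 × 378.4^0.1904 = 6.956 × 3.096 ≈ 21.53

21.5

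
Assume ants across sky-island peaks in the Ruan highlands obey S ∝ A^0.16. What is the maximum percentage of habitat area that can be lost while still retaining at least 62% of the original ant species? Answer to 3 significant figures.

95.0%

Need (A_new/A_old)^0.16 = 0.62, so A_new/A_old = 0.62^(1/0.16) = 0.62^6.25
ln(A_new/A_old) = ln 0.62 / 0.16 = -0.4780 / 0.16 = -2.9877
A_new/A_old = e^-2.9877 ≈ 0.0504
Fraction that can be lost = 1 − 0.0504 = 0.9496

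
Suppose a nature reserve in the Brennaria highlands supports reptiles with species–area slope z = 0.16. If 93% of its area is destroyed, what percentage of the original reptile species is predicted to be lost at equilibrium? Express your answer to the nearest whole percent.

S_new/S_old = (A_new/A_old)^z = 0.07^0.16
= exp(0.16 × ln 0.07) = exp(0.16 × -2.6593) = exp(-0.4255) ≈ 0.6535
Fraction lost = 1 − 0.6535 = 0.3465

35%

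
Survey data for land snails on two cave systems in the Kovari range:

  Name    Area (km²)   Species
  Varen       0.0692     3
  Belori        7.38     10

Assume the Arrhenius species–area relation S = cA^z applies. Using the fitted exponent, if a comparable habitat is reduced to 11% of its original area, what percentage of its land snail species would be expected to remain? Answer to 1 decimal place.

56.6%

z = ln(10/3) / ln(7.38/0.0692) = 1.2040 / 4.6695 = 0.2578
S_new/S_old = (A_new/A_old)^z = 0.11^0.2578 = exp(0.2578 × -2.2073) = 0.566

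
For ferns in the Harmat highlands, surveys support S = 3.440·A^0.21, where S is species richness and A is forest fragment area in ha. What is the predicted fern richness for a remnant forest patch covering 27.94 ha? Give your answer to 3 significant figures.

S = 3.44 × 27.94^0.21
ln S = ln 3.44 + 0.21 × ln 27.94 = 1.2355 + 0.21 × 3.3301 = 1.9348
S = e^1.9348 ≈ 6.923

6.92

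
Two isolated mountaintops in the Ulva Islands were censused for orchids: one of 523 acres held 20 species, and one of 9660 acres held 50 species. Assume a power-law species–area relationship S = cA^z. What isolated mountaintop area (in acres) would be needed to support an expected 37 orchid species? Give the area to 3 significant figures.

z = ln(50/20) / ln(9660/523) = 0.9163 / 2.9162 = 0.3142
c = 20 / 523^0.3142 = 20 / 7.148 = 2.798
A = (37/2.798)^(1/0.3142) ⇒ ln A = ln(13.22)/0.3142 = 8.2175
A = e^8.2175 ≈ 3705 acres

3710 acres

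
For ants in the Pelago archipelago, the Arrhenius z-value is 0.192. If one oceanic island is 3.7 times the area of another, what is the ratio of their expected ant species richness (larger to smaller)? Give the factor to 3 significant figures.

1.29

S₂/S₁ = (A₂/A₁)^z = 3.7^0.192
ln(S₂/S₁) = 0.192 × ln 3.7 = 0.192 × 1.3083 = 0.2512
S₂/S₁ = e^0.2512 ≈ 1.286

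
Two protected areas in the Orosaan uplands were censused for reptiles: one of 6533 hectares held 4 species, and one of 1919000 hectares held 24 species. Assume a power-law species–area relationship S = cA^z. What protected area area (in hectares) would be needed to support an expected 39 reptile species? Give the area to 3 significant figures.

8950000 hectares

z = ln(24/4) / ln(1919000/6533) = 1.7918 / 5.6827 = 0.3153
c = 4 / 6533^0.3153 = 4 / 15.96 = 0.2507
A = (39/0.2507)^(1/0.3153) ⇒ ln A = ln(155.6)/0.3153 = 16.0071
A = e^16.0071 ≈ 8949762 hectares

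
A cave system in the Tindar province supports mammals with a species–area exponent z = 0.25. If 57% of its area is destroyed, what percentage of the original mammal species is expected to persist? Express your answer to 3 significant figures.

81.0%

S_new/S_old = (A_new/A_old)^z = 0.43^0.25
= exp(0.25 × ln 0.43) = exp(0.25 × -0.8440) = exp(-0.2110) ≈ 0.8098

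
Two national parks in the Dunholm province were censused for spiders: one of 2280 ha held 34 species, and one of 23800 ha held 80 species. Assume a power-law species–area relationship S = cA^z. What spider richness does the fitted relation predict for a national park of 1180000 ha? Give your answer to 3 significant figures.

332

z = ln(80/34) / ln(23800/2280) = 0.8557 / 2.3455 = 0.3648
c = 34 / 2280^0.3648 = 34 / 16.79 = 2.025
S₃ = 2.025 × 1180000^0.3648 = 2.025 × 164.1 ≈ 332.3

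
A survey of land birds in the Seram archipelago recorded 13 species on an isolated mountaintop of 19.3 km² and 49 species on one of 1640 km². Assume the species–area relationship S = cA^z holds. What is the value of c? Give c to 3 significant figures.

5.37

z = ln(S₂/S₁) / ln(A₂/A₁) = ln(49/13) / ln(1640/19.3) = 1.3269 / 4.4423 = 0.2987
c = S₁ / A₁^z = 13 / 19.3^0.2987 = 13 / 2.421 = 5.37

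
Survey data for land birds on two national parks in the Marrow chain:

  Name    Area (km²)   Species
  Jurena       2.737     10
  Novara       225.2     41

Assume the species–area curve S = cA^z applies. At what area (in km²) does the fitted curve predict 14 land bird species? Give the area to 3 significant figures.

z = ln(41/10) / ln(225.2/2.737) = 1.4110 / 4.4101 = 0.3199
c = 10 / 2.737^0.3199 = 10 / 1.38 = 7.246
A = (14/7.246)^(1/0.3199) ⇒ ln A = ln(1.932)/0.3199 = 2.0585
A = e^2.0585 ≈ 7.834 km²

7.83 km²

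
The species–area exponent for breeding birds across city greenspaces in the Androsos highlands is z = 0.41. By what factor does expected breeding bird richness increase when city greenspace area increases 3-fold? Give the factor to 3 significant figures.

1.57

S₂/S₁ = (A₂/A₁)^z = 3^0.41
ln(S₂/S₁) = 0.41 × ln 3 = 0.41 × 1.0986 = 0.4504
S₂/S₁ = e^0.4504 ≈ 1.569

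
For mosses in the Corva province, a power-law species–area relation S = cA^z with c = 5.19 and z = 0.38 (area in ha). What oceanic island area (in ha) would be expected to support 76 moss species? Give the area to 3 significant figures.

76 = 5.19 × A^0.38  ⇒  A^0.38 = 76/5.19 = 14.64
ln A = ln(14.64) / 0.38 = 2.6840 / 0.38 = 7.0632
A = e^7.0632 ≈ 1168 ha

1170 ha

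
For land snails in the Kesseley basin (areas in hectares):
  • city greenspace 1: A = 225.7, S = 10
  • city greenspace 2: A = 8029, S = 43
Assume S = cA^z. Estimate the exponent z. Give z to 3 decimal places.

0.408

Taking logs: ln S = ln c + z ln A, so z = (ln S₂ − ln S₁)/(ln A₂ − ln A₁).
z = ln(43/10) / ln(8029/225.7) = ln(4.3) / ln(35.57) = 1.4586 / 3.5716 = 0.4084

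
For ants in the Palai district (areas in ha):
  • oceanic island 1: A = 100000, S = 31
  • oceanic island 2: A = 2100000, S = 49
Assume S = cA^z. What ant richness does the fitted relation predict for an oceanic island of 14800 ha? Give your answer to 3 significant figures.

23.3

z = ln(49/31) / ln(2100000/100000) = 0.4578 / 3.0445 = 0.1504
c = 31 / 100000^0.1504 = 31 / 5.648 = 5.489
S₃ = 5.489 × 14800^0.1504 = 5.489 × 4.238 ≈ 23.26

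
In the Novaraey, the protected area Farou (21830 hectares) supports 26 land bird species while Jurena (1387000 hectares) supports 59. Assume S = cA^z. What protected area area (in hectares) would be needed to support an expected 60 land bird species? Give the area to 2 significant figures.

1500000 hectares

z = ln(59/26) / ln(1387000/21830) = 0.8194 / 4.1516 = 0.1974
c = 26 / 21830^0.1974 = 26 / 7.185 = 3.619
A = (60/3.619)^(1/0.1974) ⇒ ln A = ln(16.58)/0.1974 = 14.2278
A = e^14.2278 ≈ 1510279 hectares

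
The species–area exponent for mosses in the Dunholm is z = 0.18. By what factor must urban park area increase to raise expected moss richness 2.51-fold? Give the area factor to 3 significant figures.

166

(A₂/A₁)^0.18 = 2.51, so A₂/A₁ = 2.51^(1/0.18) = 2.51^5.556
ln(A₂/A₁) = ln 2.51 / 0.18 = 0.9203 / 0.18 = 5.1127
A₂/A₁ = e^5.1127 ≈ 166.1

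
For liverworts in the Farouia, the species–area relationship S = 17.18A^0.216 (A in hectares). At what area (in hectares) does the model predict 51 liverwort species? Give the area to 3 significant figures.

51 = 17.18 × A^0.216  ⇒  A^0.216 = 51/17.18 = 2.969
ln A = ln(2.969) / 0.216 = 1.0881 / 0.216 = 5.0374
A = e^5.0374 ≈ 154.1 hectares

154 hectares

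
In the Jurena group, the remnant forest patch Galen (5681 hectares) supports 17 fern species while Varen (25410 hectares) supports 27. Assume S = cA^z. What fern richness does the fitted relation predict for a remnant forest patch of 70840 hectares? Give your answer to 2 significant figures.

37

z = ln(27/17) / ln(25410/5681) = 0.4626 / 1.4980 = 0.3088
c = 17 / 5681^0.3088 = 17 / 14.44 = 1.178
S₃ = 1.178 × 70840^0.3088 = 1.178 × 31.47 ≈ 37.06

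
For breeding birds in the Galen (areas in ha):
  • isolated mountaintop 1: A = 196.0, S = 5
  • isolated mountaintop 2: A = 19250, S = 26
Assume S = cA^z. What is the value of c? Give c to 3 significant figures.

0.750

z = ln(S₂/S₁) / ln(A₂/A₁) = ln(26/5) / ln(19250/196) = 1.6487 / 4.5872 = 0.3594
c = S₁ / A₁^z = 5 / 196^0.3594 = 5 / 6.666 = 0.7501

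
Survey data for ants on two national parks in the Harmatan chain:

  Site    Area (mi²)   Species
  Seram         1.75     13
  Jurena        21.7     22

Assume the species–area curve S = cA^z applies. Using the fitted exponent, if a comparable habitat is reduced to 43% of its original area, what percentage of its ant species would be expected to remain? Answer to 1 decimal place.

z = ln(22/13) / ln(21.7/1.75) = 0.5261 / 2.5177 = 0.2090
S_new/S_old = (A_new/A_old)^z = 0.43^0.2090 = exp(0.2090 × -0.8440) = 0.8383

83.8%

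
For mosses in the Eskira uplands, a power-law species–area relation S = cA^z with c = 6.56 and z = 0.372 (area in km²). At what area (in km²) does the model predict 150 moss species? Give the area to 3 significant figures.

4510 km²

150 = 6.56 × A^0.372  ⇒  A^0.372 = 150/6.56 = 22.87
ln A = ln(22.87) / 0.372 = 3.1296 / 0.372 = 8.4130
A = e^8.4130 ≈ 4505 km²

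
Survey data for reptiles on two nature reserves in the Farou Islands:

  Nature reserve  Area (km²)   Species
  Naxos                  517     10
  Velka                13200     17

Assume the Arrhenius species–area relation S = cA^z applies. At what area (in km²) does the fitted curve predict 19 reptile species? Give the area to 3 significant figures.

26000 km²

z = ln(17/10) / ln(13200/517) = 0.5306 / 3.2399 = 0.1638
c = 10 / 517^0.1638 = 10 / 2.782 = 3.594
A = (19/3.594)^(1/0.1638) ⇒ ln A = ln(5.286)/0.1638 = 10.1671
A = e^10.1671 ≈ 26032 km²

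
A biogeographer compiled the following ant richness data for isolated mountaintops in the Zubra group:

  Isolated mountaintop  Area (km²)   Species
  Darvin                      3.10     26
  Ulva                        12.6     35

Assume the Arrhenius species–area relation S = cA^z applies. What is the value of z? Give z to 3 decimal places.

Taking logs: ln S = ln c + z ln A, so z = (ln S₂ − ln S₁)/(ln A₂ − ln A₁).
z = ln(35/26) / ln(12.6/3.1) = ln(1.346) / ln(4.065) = 0.2973 / 1.4023 = 0.2120

0.212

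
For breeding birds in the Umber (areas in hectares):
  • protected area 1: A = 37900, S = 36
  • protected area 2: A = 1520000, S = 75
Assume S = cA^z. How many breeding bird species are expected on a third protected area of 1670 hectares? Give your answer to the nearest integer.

19

z = ln(75/36) / ln(1520000/37900) = 0.7340 / 3.6915 = 0.1988
c = 36 / 37900^0.1988 = 36 / 8.135 = 4.425
S₃ = 4.425 × 1670^0.1988 = 4.425 × 4.373 ≈ 19.35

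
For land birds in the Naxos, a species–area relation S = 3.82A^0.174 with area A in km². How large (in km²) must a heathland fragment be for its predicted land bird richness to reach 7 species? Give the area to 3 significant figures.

32.5 km²

7 = 3.82 × A^0.174  ⇒  A^0.174 = 7/3.82 = 1.832
ln A = ln(1.832) / 0.174 = 0.6057 / 0.174 = 3.4808
A = e^3.4808 ≈ 32.49 km²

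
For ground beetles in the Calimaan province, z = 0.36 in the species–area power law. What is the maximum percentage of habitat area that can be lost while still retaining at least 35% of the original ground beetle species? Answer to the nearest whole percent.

Need (A_new/A_old)^0.36 = 0.35, so A_new/A_old = 0.35^(1/0.36) = 0.35^2.778
ln(A_new/A_old) = ln 0.35 / 0.36 = -1.0498 / 0.36 = -2.9162
A_new/A_old = e^-2.9162 ≈ 0.05414
Fraction that can be lost = 1 − 0.05414 = 0.9459

95%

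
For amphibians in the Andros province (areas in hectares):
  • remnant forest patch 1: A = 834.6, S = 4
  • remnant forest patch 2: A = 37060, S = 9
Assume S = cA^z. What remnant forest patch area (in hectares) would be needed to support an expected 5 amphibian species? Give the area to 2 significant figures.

2400 hectares

z = ln(9/4) / ln(37060/834.6) = 0.8109 / 3.7933 = 0.2138
c = 4 / 834.6^0.2138 = 4 / 4.213 = 0.9495
A = (5/0.9495)^(1/0.2138) ⇒ ln A = ln(5.266)/0.2138 = 7.7708
A = e^7.7708 ≈ 2370 hectares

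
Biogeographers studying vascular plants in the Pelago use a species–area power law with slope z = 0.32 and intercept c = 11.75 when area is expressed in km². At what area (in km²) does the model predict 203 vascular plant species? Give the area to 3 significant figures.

7360 km²

203 = 11.75 × A^0.32  ⇒  A^0.32 = 203/11.75 = 17.28
ln A = ln(17.28) / 0.32 = 2.8494 / 0.32 = 8.9042
A = e^8.9042 ≈ 7363 km²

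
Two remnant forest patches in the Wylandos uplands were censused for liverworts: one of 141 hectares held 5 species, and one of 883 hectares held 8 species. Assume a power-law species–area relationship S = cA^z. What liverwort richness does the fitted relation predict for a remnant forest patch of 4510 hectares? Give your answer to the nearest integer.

z = ln(8/5) / ln(883/141) = 0.4700 / 1.8346 = 0.2562
c = 5 / 141^0.2562 = 5 / 3.553 = 1.407
S₃ = 1.407 × 4510^0.2562 = 1.407 × 8.633 ≈ 12.15

12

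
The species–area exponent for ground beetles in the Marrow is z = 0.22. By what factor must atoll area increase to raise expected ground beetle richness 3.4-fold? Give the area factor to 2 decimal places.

260.50

(A₂/A₁)^0.22 = 3.4, so A₂/A₁ = 3.4^(1/0.22) = 3.4^4.545
ln(A₂/A₁) = ln 3.4 / 0.22 = 1.2238 / 0.22 = 5.5626
A₂/A₁ = e^5.5626 ≈ 260.5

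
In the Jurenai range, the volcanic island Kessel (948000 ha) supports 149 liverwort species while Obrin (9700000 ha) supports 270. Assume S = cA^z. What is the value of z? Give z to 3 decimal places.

0.256

Taking logs: ln S = ln c + z ln A, so z = (ln S₂ − ln S₁)/(ln A₂ − ln A₁).
z = ln(270/149) / ln(9700000/948000) = ln(1.812) / ln(10.23) = 0.5945 / 2.3255 = 0.2556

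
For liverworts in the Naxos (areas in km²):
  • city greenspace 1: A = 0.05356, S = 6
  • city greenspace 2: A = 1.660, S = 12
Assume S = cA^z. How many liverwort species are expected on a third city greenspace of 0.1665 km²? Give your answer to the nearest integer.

z = ln(12/6) / ln(1.66/0.05356) = 0.6931 / 3.4338 = 0.2019
c = 6 / 0.05356^0.2019 = 6 / 0.5539 = 10.83
S₃ = 10.83 × 0.1665^0.2019 = 10.83 × 0.6964 ≈ 7.544

8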